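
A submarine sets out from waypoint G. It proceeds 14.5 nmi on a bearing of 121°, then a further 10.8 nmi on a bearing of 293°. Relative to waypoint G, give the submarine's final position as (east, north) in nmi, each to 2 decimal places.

Leg 1 (121°, 14.5 nmi): east 14.5 sin 121° = 12.43, north 14.5 cos 121° = -7.47
Leg 2 (293°, 10.8 nmi): east 10.8 sin 293° = -9.94, north 10.8 cos 293° = 4.22
Summing: 2.49 nmi east, -3.25 nmi north → (2.49, -3.25).

(2.49, -3.25)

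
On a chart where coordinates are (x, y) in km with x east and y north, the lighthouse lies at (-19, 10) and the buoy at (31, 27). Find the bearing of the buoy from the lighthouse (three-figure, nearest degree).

Δeast = 31 − -19 = 50.00; Δnorth = 27 − 10 = 17.00.
Bearing = atan2(Δeast, Δnorth) mod 360° = 71.22° ≈ 071°.

071°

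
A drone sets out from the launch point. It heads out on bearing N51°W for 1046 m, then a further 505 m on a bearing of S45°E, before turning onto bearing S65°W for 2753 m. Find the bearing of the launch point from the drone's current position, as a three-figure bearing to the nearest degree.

Leg 1 (N51°W, 1046 m): east 1046 sin 309° = -812.89, north 1046 cos 309° = 658.27
Leg 2 (S45°E, 505 m): east 505 sin 135° = 357.09, north 505 cos 135° = -357.09
Leg 3 (S65°W, 2753 m): east 2753 sin 245° = -2495.07, north 2753 cos 245° = -1163.47
Net displacement: -2950.87 east, -862.29 north. Direction back to start is (2950.87, 862.29): bearing = atan2(2950.87, 862.29) mod 360° = 73.71° ≈ 074°.

074°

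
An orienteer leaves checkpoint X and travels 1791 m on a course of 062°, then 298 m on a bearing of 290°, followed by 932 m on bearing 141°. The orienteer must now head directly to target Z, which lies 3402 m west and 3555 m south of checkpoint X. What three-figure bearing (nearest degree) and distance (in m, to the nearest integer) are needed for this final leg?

Leg 1 (062°, 1791 m): east 1791 sin 62° = 1581.36, north 1791 cos 62° = 840.82
Leg 2 (290°, 298 m): east 298 sin 290° = -280.03, north 298 cos 290° = 101.92
Leg 3 (141°, 932 m): east 932 sin 141° = 586.53, north 932 cos 141° = -724.30
Current position: (1887.86, 218.45). Target: (-3402, -3555). Remaining: Δeast = -5289.86, Δnorth = -3773.45.
Bearing = atan2(-5289.86, -3773.45) mod 360° = 234.50°; distance = √((-5289.86)² + (-3773.45)²) = 6497.806 m.

234°, 6498 m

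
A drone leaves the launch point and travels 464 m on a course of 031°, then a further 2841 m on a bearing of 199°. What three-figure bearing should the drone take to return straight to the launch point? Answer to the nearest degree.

Leg 1 (031°, 464 m): east 464 sin 31° = 238.98, north 464 cos 31° = 397.73
Leg 2 (199°, 2841 m): east 2841 sin 199° = -924.94, north 2841 cos 199° = -2686.22
Net displacement: -685.96 east, -2288.49 north. Direction back to start is (685.96, 2288.49): bearing = atan2(685.96, 2288.49) mod 360° = 16.69° ≈ 017°.

017°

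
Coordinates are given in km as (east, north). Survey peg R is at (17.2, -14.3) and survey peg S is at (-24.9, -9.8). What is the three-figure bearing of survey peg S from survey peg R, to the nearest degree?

Δeast = -24.9 − 17.2 = -42.10; Δnorth = -9.8 − -14.3 = 4.50.
Bearing = atan2(Δeast, Δnorth) mod 360° = 276.10° ≈ 276°.

276°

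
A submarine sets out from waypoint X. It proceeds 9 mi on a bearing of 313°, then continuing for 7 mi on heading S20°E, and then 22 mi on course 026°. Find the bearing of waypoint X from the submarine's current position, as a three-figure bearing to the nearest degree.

Leg 1 (313°, 9 mi): east 9 sin 313° = -6.58, north 9 cos 313° = 6.14
Leg 2 (S20°E, 7 mi): east 7 sin 160° = 2.39, north 7 cos 160° = -6.58
Leg 3 (026°, 22 mi): east 22 sin 26° = 9.64, north 22 cos 26° = 19.77
Net displacement: 5.46 east, 19.33 north. Direction back to start is (-5.46, -19.33): bearing = atan2(-5.46, -19.33) mod 360° = 195.76° ≈ 196°.

196°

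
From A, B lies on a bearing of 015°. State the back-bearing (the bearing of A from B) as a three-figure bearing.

Back-bearing = 015° + 180° = 195°.

195°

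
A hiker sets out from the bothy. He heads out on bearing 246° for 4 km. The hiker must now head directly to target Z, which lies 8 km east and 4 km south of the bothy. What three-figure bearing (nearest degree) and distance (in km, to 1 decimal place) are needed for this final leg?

Leg 1 (246°, 4 km): east 4 sin 246° = -3.65, north 4 cos 246° = -1.63
Current position: (-3.65, -1.63). Target: (8, -4). Remaining: Δeast = 11.65, Δnorth = -2.37.
Bearing = atan2(11.65, -2.37) mod 360° = 101.51°; distance = √((11.65)² + (-2.37)²) = 11.893 km.

102°, 11.9 km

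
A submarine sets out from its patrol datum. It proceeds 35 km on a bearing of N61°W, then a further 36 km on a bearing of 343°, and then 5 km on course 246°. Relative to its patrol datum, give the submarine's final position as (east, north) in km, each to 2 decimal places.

Leg 1 (N61°W, 35 km): east 35 sin 299° = -30.61, north 35 cos 299° = 16.97
Leg 2 (343°, 36 km): east 36 sin 343° = -10.53, north 36 cos 343° = 34.43
Leg 3 (246°, 5 km): east 5 sin 246° = -4.57, north 5 cos 246° = -2.03
Summing: -45.70 km east, 49.36 km north → (-45.70, 49.36).

(-45.70, 49.36)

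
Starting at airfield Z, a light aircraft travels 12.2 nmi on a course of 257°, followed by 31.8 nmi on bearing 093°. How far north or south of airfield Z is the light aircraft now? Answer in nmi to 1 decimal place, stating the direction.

Leg 1 (257°, 12.2 nmi): east 12.2 sin 257° = -11.89, north 12.2 cos 257° = -2.74
Leg 2 (093°, 31.8 nmi): east 31.8 sin 93° = 31.76, north 31.8 cos 93° = -1.66
Net north component: -4.41 nmi.

4.4 nmi south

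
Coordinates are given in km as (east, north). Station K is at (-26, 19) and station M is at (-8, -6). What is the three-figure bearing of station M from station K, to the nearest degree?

Δeast = -8 − -26 = 18.00; Δnorth = -6 − 19 = -25.00.
Bearing = atan2(Δeast, Δnorth) mod 360° = 144.25° ≈ 144°.

144°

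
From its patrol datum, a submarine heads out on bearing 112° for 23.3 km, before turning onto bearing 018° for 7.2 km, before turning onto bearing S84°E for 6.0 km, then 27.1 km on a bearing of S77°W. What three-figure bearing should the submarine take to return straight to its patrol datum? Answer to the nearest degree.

Leg 1 (112°, 23.3 km): east 23.3 sin 112° = 21.60, north 23.3 cos 112° = -8.73
Leg 2 (018°, 7.2 km): east 7.2 sin 18° = 2.22, north 7.2 cos 18° = 6.85
Leg 3 (S84°E, 6.0 km): east 6.0 sin 96° = 5.97, north 6.0 cos 96° = -0.63
Leg 4 (S77°W, 27.1 km): east 27.1 sin 257° = -26.41, north 27.1 cos 257° = -6.10
Net displacement: 3.39 east, -8.60 north. Direction back to start is (-3.39, 8.60): bearing = atan2(-3.39, 8.60) mod 360° = 338.50° ≈ 338°.

338°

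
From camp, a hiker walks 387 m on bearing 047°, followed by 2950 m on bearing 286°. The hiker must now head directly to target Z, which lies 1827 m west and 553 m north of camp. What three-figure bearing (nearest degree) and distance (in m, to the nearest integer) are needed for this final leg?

126°, 895 m

Leg 1 (047°, 387 m): east 387 sin 47° = 283.03, north 387 cos 47° = 263.93
Leg 2 (286°, 2950 m): east 2950 sin 286° = -2835.72, north 2950 cos 286° = 813.13
Current position: (-2552.69, 1077.06). Target: (-1827, 553). Remaining: Δeast = 725.69, Δnorth = -524.06.
Bearing = atan2(725.69, -524.06) mod 360° = 125.84°; distance = √((725.69)² + (-524.06)²) = 895.135 m.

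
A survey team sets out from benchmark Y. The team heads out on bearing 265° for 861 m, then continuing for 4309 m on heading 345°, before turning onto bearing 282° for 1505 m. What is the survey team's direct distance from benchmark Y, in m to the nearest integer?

Leg 1 (265°, 861 m): east 861 sin 265° = -857.72, north 861 cos 265° = -75.04
Leg 2 (345°, 4309 m): east 4309 sin 345° = -1115.25, north 4309 cos 345° = 4162.17
Leg 3 (282°, 1505 m): east 1505 sin 282° = -1472.11, north 1505 cos 282° = 312.91
Net: -3445.09 east, 4400.04 north. Distance = √((-3445.09)² + (4400.04)²) = 5588.290 m.

5588 m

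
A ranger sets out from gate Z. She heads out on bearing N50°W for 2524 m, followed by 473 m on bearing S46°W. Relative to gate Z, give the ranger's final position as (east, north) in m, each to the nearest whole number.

Leg 1 (N50°W, 2524 m): east 2524 sin 310° = -1933.50, north 2524 cos 310° = 1622.40
Leg 2 (S46°W, 473 m): east 473 sin 226° = -340.25, north 473 cos 226° = -328.57
Summing: -2273.74 m east, 1293.82 m north → (-2274, 1294).

(-2274, 1294)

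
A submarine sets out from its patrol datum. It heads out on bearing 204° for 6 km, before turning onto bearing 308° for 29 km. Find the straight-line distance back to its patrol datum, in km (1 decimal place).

28.2 km

Leg 1 (204°, 6 km): east 6 sin 204° = -2.44, north 6 cos 204° = -5.48
Leg 2 (308°, 29 km): east 29 sin 308° = -22.85, north 29 cos 308° = 17.85
Net: -25.29 east, 12.37 north. Distance = √((-25.29)² + (12.37)²) = 28.157 km.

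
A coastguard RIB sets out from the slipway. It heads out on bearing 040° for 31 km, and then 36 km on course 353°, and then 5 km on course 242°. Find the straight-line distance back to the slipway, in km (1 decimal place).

Leg 1 (040°, 31 km): east 31 sin 40° = 19.93, north 31 cos 40° = 23.75
Leg 2 (353°, 36 km): east 36 sin 353° = -4.39, north 36 cos 353° = 35.73
Leg 3 (242°, 5 km): east 5 sin 242° = -4.41, north 5 cos 242° = -2.35
Net: 11.12 east, 57.13 north. Distance = √((11.12)² + (57.13)²) = 58.205 km.

58.2 km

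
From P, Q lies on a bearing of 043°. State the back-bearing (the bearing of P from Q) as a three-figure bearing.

223°

Back-bearing = 043° + 180° = 223°.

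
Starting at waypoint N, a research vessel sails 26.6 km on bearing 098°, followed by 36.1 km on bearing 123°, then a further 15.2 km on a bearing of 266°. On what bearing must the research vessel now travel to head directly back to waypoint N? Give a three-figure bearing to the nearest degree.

Leg 1 (098°, 26.6 km): east 26.6 sin 98° = 26.34, north 26.6 cos 98° = -3.70
Leg 2 (123°, 36.1 km): east 36.1 sin 123° = 30.28, north 36.1 cos 123° = -19.66
Leg 3 (266°, 15.2 km): east 15.2 sin 266° = -15.16, north 15.2 cos 266° = -1.06
Net displacement: 41.45 east, -24.42 north. Direction back to start is (-41.45, 24.42): bearing = atan2(-41.45, 24.42) mod 360° = 300.51° ≈ 301°.

301°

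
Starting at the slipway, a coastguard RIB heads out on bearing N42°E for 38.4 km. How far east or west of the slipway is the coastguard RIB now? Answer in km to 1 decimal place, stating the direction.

25.7 km east

Leg 1 (N42°E, 38.4 km): east 38.4 sin 42° = 25.69, north 38.4 cos 42° = 28.54
Net east component: 25.69 km.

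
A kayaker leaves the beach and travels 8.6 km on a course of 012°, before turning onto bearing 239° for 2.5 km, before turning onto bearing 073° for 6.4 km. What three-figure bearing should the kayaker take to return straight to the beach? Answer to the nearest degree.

213°

Leg 1 (012°, 8.6 km): east 8.6 sin 12° = 1.79, north 8.6 cos 12° = 8.41
Leg 2 (239°, 2.5 km): east 2.5 sin 239° = -2.14, north 2.5 cos 239° = -1.29
Leg 3 (073°, 6.4 km): east 6.4 sin 73° = 6.12, north 6.4 cos 73° = 1.87
Net displacement: 5.77 east, 9.00 north. Direction back to start is (-5.77, -9.00): bearing = atan2(-5.77, -9.00) mod 360° = 212.66° ≈ 213°.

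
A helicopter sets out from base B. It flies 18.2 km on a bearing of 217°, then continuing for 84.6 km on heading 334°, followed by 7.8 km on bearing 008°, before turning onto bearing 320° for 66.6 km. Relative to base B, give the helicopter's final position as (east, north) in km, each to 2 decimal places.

Leg 1 (217°, 18.2 km): east 18.2 sin 217° = -10.95, north 18.2 cos 217° = -14.54
Leg 2 (334°, 84.6 km): east 84.6 sin 334° = -37.09, north 84.6 cos 334° = 76.04
Leg 3 (008°, 7.8 km): east 7.8 sin 8° = 1.09, north 7.8 cos 8° = 7.72
Leg 4 (320°, 66.6 km): east 66.6 sin 320° = -42.81, north 66.6 cos 320° = 51.02
Summing: -89.76 km east, 120.25 km north → (-89.76, 120.25).

(-89.76, 120.25)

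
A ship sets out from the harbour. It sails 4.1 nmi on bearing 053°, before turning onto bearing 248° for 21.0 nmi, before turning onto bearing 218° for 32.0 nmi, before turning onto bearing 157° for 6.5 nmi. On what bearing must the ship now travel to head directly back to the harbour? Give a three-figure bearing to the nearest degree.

Leg 1 (053°, 4.1 nmi): east 4.1 sin 53° = 3.27, north 4.1 cos 53° = 2.47
Leg 2 (248°, 21.0 nmi): east 21.0 sin 248° = -19.47, north 21.0 cos 248° = -7.87
Leg 3 (218°, 32.0 nmi): east 32.0 sin 218° = -19.70, north 32.0 cos 218° = -25.22
Leg 4 (157°, 6.5 nmi): east 6.5 sin 157° = 2.54, north 6.5 cos 157° = -5.98
Net displacement: -33.36 east, -36.60 north. Direction back to start is (33.36, 36.60): bearing = atan2(33.36, 36.60) mod 360° = 42.35° ≈ 042°.

042°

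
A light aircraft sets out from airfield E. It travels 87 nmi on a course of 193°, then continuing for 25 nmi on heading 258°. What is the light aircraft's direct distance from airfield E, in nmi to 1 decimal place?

100.2 nmi

Leg 1 (193°, 87 nmi): east 87 sin 193° = -19.57, north 87 cos 193° = -84.77
Leg 2 (258°, 25 nmi): east 25 sin 258° = -24.45, north 25 cos 258° = -5.20
Net: -44.02 east, -89.97 north. Distance = √((-44.02)² + (-89.97)²) = 100.162 nmi.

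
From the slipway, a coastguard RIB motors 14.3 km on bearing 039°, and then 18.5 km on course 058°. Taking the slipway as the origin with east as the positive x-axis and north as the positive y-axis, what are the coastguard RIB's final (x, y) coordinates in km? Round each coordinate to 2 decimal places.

Leg 1 (039°, 14.3 km): east 14.3 sin 39° = 9.00, north 14.3 cos 39° = 11.11
Leg 2 (058°, 18.5 km): east 18.5 sin 58° = 15.69, north 18.5 cos 58° = 9.80
Summing: 24.69 km east, 20.92 km north → (24.69, 20.92).

(24.69, 20.92)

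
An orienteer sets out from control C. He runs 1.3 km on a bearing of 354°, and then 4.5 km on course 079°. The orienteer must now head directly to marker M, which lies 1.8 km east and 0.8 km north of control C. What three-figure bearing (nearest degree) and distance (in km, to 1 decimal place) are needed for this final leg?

241°, 2.8 km

Leg 1 (354°, 1.3 km): east 1.3 sin 354° = -0.14, north 1.3 cos 354° = 1.29
Leg 2 (079°, 4.5 km): east 4.5 sin 79° = 4.42, north 4.5 cos 79° = 0.86
Current position: (4.28, 2.15). Target: (1.8, 0.8). Remaining: Δeast = -2.48, Δnorth = -1.35.
Bearing = atan2(-2.48, -1.35) mod 360° = 241.42°; distance = √((-2.48)² + (-1.35)²) = 2.826 km.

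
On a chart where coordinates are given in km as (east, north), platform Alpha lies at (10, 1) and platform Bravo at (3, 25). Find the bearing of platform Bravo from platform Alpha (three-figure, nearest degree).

Δeast = 3 − 10 = -7.00; Δnorth = 25 − 1 = 24.00.
Bearing = atan2(Δeast, Δnorth) mod 360° = 343.74° ≈ 344°.

344°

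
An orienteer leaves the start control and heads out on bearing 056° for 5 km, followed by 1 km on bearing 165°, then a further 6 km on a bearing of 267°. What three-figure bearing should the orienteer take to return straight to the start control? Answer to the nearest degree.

134°

Leg 1 (056°, 5 km): east 5 sin 56° = 4.15, north 5 cos 56° = 2.80
Leg 2 (165°, 1 km): east 1 sin 165° = 0.26, north 1 cos 165° = -0.97
Leg 3 (267°, 6 km): east 6 sin 267° = -5.99, north 6 cos 267° = -0.31
Net displacement: -1.59 east, 1.52 north. Direction back to start is (1.59, -1.52): bearing = atan2(1.59, -1.52) mod 360° = 133.68° ≈ 134°.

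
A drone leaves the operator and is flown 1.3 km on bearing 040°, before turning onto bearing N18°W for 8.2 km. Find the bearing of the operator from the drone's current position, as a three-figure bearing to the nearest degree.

169°

Leg 1 (040°, 1.3 km): east 1.3 sin 40° = 0.84, north 1.3 cos 40° = 1.00
Leg 2 (N18°W, 8.2 km): east 8.2 sin 342° = -2.53, north 8.2 cos 342° = 7.80
Net displacement: -1.70 east, 8.79 north. Direction back to start is (1.70, -8.79): bearing = atan2(1.70, -8.79) mod 360° = 169.07° ≈ 169°.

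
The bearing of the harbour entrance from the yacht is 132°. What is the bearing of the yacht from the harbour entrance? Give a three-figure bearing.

Back-bearing = 132° + 180° = 312°.

312°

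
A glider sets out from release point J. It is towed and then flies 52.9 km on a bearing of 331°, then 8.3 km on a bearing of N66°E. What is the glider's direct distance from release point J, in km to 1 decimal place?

Leg 1 (331°, 52.9 km): east 52.9 sin 331° = -25.65, north 52.9 cos 331° = 46.27
Leg 2 (N66°E, 8.3 km): east 8.3 sin 66° = 7.58, north 8.3 cos 66° = 3.38
Net: -18.06 east, 49.64 north. Distance = √((-18.06)² + (49.64)²) = 52.828 km.

52.8 km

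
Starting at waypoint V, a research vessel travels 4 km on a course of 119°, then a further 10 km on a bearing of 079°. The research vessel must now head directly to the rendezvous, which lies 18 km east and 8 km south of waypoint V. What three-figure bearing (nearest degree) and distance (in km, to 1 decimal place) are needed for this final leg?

Leg 1 (119°, 4 km): east 4 sin 119° = 3.50, north 4 cos 119° = -1.94
Leg 2 (079°, 10 km): east 10 sin 79° = 9.82, north 10 cos 79° = 1.91
Current position: (13.31, -0.03). Target: (18, -8). Remaining: Δeast = 4.69, Δnorth = -7.97.
Bearing = atan2(4.69, -7.97) mod 360° = 149.55°; distance = √((4.69)² + (-7.97)²) = 9.244 km.

150°, 9.2 km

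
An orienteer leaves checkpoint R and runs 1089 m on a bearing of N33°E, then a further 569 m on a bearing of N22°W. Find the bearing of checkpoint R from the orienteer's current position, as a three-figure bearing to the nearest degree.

Leg 1 (N33°E, 1089 m): east 1089 sin 33° = 593.11, north 1089 cos 33° = 913.31
Leg 2 (N22°W, 569 m): east 569 sin 338° = -213.15, north 569 cos 338° = 527.57
Net displacement: 379.96 east, 1440.88 north. Direction back to start is (-379.96, -1440.88): bearing = atan2(-379.96, -1440.88) mod 360° = 194.77° ≈ 195°.

195°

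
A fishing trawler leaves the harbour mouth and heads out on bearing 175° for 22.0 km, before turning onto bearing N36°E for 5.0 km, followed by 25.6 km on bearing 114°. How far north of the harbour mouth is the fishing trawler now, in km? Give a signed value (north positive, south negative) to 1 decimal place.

Leg 1 (175°, 22.0 km): east 22.0 sin 175° = 1.92, north 22.0 cos 175° = -21.92
Leg 2 (N36°E, 5.0 km): east 5.0 sin 36° = 2.94, north 5.0 cos 36° = 4.05
Leg 3 (114°, 25.6 km): east 25.6 sin 114° = 23.39, north 25.6 cos 114° = -10.41
Net north component: -28.28 km.

-28.3 km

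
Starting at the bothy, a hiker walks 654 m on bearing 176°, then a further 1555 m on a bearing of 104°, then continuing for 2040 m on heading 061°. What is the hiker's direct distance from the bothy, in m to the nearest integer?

Leg 1 (176°, 654 m): east 654 sin 176° = 45.62, north 654 cos 176° = -652.41
Leg 2 (104°, 1555 m): east 1555 sin 104° = 1508.81, north 1555 cos 104° = -376.19
Leg 3 (061°, 2040 m): east 2040 sin 61° = 1784.22, north 2040 cos 61° = 989.01
Net: 3338.65 east, -39.58 north. Distance = √((3338.65)² + (-39.58)²) = 3338.889 m.

3339 m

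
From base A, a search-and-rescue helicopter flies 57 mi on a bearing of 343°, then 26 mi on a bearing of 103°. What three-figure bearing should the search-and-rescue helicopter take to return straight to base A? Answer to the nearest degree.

Leg 1 (343°, 57 mi): east 57 sin 343° = -16.67, north 57 cos 343° = 54.51
Leg 2 (103°, 26 mi): east 26 sin 103° = 25.33, north 26 cos 103° = -5.85
Net displacement: 8.67 east, 48.66 north. Direction back to start is (-8.67, -48.66): bearing = atan2(-8.67, -48.66) mod 360° = 190.10° ≈ 190°.

190°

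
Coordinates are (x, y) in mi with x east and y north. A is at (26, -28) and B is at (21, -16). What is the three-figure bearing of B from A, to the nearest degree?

Δeast = 21 − 26 = -5.00; Δnorth = -16 − -28 = 12.00.
Bearing = atan2(Δeast, Δnorth) mod 360° = 337.38° ≈ 337°.

337°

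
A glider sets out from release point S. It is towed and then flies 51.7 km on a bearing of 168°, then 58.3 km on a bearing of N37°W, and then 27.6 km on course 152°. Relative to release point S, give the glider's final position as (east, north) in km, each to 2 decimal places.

(-11.38, -28.38)

Leg 1 (168°, 51.7 km): east 51.7 sin 168° = 10.75, north 51.7 cos 168° = -50.57
Leg 2 (N37°W, 58.3 km): east 58.3 sin 323° = -35.09, north 58.3 cos 323° = 46.56
Leg 3 (152°, 27.6 km): east 27.6 sin 152° = 12.96, north 27.6 cos 152° = -24.37
Summing: -11.38 km east, -28.38 km north → (-11.38, -28.38).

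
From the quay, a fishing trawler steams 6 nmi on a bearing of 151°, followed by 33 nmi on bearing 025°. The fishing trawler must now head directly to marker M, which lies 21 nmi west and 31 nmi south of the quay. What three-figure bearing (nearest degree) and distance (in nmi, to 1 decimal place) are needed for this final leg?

214°, 67.3 nmi

Leg 1 (151°, 6 nmi): east 6 sin 151° = 2.91, north 6 cos 151° = -5.25
Leg 2 (025°, 33 nmi): east 33 sin 25° = 13.95, north 33 cos 25° = 29.91
Current position: (16.86, 24.66). Target: (-21, -31). Remaining: Δeast = -37.86, Δnorth = -55.66.
Bearing = atan2(-37.86, -55.66) mod 360° = 214.22°; distance = √((-37.86)² + (-55.66)²) = 67.313 nmi.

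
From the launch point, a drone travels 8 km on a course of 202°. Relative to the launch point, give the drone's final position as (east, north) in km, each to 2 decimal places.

(-3.00, -7.42)

Leg 1 (202°, 8 km): east 8 sin 202° = -3.00, north 8 cos 202° = -7.42
Summing: -3.00 km east, -7.42 km north → (-3.00, -7.42).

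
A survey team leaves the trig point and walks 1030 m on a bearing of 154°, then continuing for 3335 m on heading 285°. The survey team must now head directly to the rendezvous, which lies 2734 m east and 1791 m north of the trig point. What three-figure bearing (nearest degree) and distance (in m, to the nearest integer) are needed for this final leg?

Leg 1 (154°, 1030 m): east 1030 sin 154° = 451.52, north 1030 cos 154° = -925.76
Leg 2 (285°, 3335 m): east 3335 sin 285° = -3221.36, north 3335 cos 285° = 863.16
Current position: (-2769.84, -62.60). Target: (2734, 1791). Remaining: Δeast = 5503.84, Δnorth = 1853.60.
Bearing = atan2(5503.84, 1853.60) mod 360° = 71.39°; distance = √((5503.84)² + (1853.60)²) = 5807.588 m.

071°, 5808 m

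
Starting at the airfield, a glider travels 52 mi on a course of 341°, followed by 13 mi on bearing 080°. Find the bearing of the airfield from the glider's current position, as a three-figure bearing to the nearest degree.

175°

Leg 1 (341°, 52 mi): east 52 sin 341° = -16.93, north 52 cos 341° = 49.17
Leg 2 (080°, 13 mi): east 13 sin 80° = 12.80, north 13 cos 80° = 2.26
Net displacement: -4.13 east, 51.42 north. Direction back to start is (4.13, -51.42): bearing = atan2(4.13, -51.42) mod 360° = 175.41° ≈ 175°.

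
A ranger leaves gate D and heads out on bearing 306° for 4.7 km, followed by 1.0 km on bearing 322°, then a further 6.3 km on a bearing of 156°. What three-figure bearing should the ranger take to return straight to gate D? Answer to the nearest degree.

040°

Leg 1 (306°, 4.7 km): east 4.7 sin 306° = -3.80, north 4.7 cos 306° = 2.76
Leg 2 (322°, 1.0 km): east 1.0 sin 322° = -0.62, north 1.0 cos 322° = 0.79
Leg 3 (156°, 6.3 km): east 6.3 sin 156° = 2.56, north 6.3 cos 156° = -5.76
Net displacement: -1.86 east, -2.20 north. Direction back to start is (1.86, 2.20): bearing = atan2(1.86, 2.20) mod 360° = 40.09° ≈ 040°.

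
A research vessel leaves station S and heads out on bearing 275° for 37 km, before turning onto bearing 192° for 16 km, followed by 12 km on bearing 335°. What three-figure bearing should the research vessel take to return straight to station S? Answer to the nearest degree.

088°

Leg 1 (275°, 37 km): east 37 sin 275° = -36.86, north 37 cos 275° = 3.22
Leg 2 (192°, 16 km): east 16 sin 192° = -3.33, north 16 cos 192° = -15.65
Leg 3 (335°, 12 km): east 12 sin 335° = -5.07, north 12 cos 335° = 10.88
Net displacement: -45.26 east, -1.55 north. Direction back to start is (45.26, 1.55): bearing = atan2(45.26, 1.55) mod 360° = 88.04° ≈ 088°.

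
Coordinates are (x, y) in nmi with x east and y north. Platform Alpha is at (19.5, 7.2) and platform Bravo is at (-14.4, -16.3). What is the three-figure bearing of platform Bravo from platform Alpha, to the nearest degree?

235°

Δeast = -14.4 − 19.5 = -33.90; Δnorth = -16.3 − 7.2 = -23.50.
Bearing = atan2(Δeast, Δnorth) mod 360° = 235.27° ≈ 235°.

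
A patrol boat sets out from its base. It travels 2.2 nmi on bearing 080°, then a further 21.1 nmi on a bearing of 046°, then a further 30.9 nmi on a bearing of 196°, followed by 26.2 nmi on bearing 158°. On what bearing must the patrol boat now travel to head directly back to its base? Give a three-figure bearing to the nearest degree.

Leg 1 (080°, 2.2 nmi): east 2.2 sin 80° = 2.17, north 2.2 cos 80° = 0.38
Leg 2 (046°, 21.1 nmi): east 21.1 sin 46° = 15.18, north 21.1 cos 46° = 14.66
Leg 3 (196°, 30.9 nmi): east 30.9 sin 196° = -8.52, north 30.9 cos 196° = -29.70
Leg 4 (158°, 26.2 nmi): east 26.2 sin 158° = 9.81, north 26.2 cos 158° = -24.29
Net displacement: 18.64 east, -38.96 north. Direction back to start is (-18.64, 38.96): bearing = atan2(-18.64, 38.96) mod 360° = 334.43° ≈ 334°.

334°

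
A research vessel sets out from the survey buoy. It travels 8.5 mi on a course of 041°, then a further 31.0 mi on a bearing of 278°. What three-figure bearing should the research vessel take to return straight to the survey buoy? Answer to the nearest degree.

Leg 1 (041°, 8.5 mi): east 8.5 sin 41° = 5.58, north 8.5 cos 41° = 6.42
Leg 2 (278°, 31.0 mi): east 31.0 sin 278° = -30.70, north 31.0 cos 278° = 4.31
Net displacement: -25.12 east, 10.73 north. Direction back to start is (25.12, -10.73): bearing = atan2(25.12, -10.73) mod 360° = 113.13° ≈ 113°.

113°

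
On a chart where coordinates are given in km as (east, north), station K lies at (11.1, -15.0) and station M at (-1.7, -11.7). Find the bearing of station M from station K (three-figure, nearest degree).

Δeast = -1.7 − 11.1 = -12.80; Δnorth = -11.7 − -15.0 = 3.30.
Bearing = atan2(Δeast, Δnorth) mod 360° = 284.46° ≈ 284°.

284°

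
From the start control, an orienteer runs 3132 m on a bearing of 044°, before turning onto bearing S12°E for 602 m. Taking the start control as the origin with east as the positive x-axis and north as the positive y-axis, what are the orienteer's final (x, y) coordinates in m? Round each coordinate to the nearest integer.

Leg 1 (044°, 3132 m): east 3132 sin 44° = 2175.67, north 3132 cos 44° = 2252.97
Leg 2 (S12°E, 602 m): east 602 sin 168° = 125.16, north 602 cos 168° = -588.84
Summing: 2300.83 m east, 1664.13 m north → (2301, 1664).

(2301, 1664)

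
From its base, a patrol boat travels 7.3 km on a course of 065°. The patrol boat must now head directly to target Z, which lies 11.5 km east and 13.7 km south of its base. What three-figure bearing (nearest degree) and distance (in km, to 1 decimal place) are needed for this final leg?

164°, 17.5 km

Leg 1 (065°, 7.3 km): east 7.3 sin 65° = 6.62, north 7.3 cos 65° = 3.09
Current position: (6.62, 3.09). Target: (11.5, -13.7). Remaining: Δeast = 4.88, Δnorth = -16.79.
Bearing = atan2(4.88, -16.79) mod 360° = 163.78°; distance = √((4.88)² + (-16.79)²) = 17.481 km.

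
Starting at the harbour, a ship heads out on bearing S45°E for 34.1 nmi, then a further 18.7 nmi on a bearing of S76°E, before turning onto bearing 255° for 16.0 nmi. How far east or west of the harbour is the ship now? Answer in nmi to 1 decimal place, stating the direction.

Leg 1 (S45°E, 34.1 nmi): east 34.1 sin 135° = 24.11, north 34.1 cos 135° = -24.11
Leg 2 (S76°E, 18.7 nmi): east 18.7 sin 104° = 18.14, north 18.7 cos 104° = -4.52
Leg 3 (255°, 16.0 nmi): east 16.0 sin 255° = -15.45, north 16.0 cos 255° = -4.14
Net east component: 26.80 nmi.

26.8 nmi east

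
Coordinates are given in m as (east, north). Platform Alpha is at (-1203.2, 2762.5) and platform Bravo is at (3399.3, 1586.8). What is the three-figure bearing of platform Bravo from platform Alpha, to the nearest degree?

Δeast = 3399.3 − -1203.2 = 4602.50; Δnorth = 1586.8 − 2762.5 = -1175.70.
Bearing = atan2(Δeast, Δnorth) mod 360° = 104.33° ≈ 104°.

104°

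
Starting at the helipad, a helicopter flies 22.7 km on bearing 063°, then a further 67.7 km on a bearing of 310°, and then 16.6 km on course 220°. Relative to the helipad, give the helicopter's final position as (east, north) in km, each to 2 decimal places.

(-42.31, 41.11)

Leg 1 (063°, 22.7 km): east 22.7 sin 63° = 20.23, north 22.7 cos 63° = 10.31
Leg 2 (310°, 67.7 km): east 67.7 sin 310° = -51.86, north 67.7 cos 310° = 43.52
Leg 3 (220°, 16.6 km): east 16.6 sin 220° = -10.67, north 16.6 cos 220° = -12.72
Summing: -42.31 km east, 41.11 km north → (-42.31, 41.11).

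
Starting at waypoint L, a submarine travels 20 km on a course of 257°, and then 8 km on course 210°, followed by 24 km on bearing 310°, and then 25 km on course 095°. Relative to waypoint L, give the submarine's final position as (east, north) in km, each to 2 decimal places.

(-16.97, 1.82)

Leg 1 (257°, 20 km): east 20 sin 257° = -19.49, north 20 cos 257° = -4.50
Leg 2 (210°, 8 km): east 8 sin 210° = -4.00, north 8 cos 210° = -6.93
Leg 3 (310°, 24 km): east 24 sin 310° = -18.39, north 24 cos 310° = 15.43
Leg 4 (095°, 25 km): east 25 sin 95° = 24.90, north 25 cos 95° = -2.18
Summing: -16.97 km east, 1.82 km north → (-16.97, 1.82).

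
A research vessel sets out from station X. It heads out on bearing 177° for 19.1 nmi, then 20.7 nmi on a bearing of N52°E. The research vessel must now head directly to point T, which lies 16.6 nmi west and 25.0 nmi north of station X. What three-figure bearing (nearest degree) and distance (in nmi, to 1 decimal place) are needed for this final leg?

Leg 1 (177°, 19.1 nmi): east 19.1 sin 177° = 1.00, north 19.1 cos 177° = -19.07
Leg 2 (N52°E, 20.7 nmi): east 20.7 sin 52° = 16.31, north 20.7 cos 52° = 12.74
Current position: (17.31, -6.33). Target: (-16.6, 25.0). Remaining: Δeast = -33.91, Δnorth = 31.33.
Bearing = atan2(-33.91, 31.33) mod 360° = 312.73°; distance = √((-33.91)² + (31.33)²) = 46.169 nmi.

313°, 46.2 nmi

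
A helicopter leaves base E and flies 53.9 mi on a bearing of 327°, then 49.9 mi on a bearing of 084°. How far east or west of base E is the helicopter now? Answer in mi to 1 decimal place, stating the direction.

20.3 mi east

Leg 1 (327°, 53.9 mi): east 53.9 sin 327° = -29.36, north 53.9 cos 327° = 45.20
Leg 2 (084°, 49.9 mi): east 49.9 sin 84° = 49.63, north 49.9 cos 84° = 5.22
Net east component: 20.27 mi.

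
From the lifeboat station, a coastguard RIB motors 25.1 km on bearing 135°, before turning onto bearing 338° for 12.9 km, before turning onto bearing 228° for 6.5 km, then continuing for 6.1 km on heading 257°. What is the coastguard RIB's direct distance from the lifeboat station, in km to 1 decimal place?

Leg 1 (135°, 25.1 km): east 25.1 sin 135° = 17.75, north 25.1 cos 135° = -17.75
Leg 2 (338°, 12.9 km): east 12.9 sin 338° = -4.83, north 12.9 cos 338° = 11.96
Leg 3 (228°, 6.5 km): east 6.5 sin 228° = -4.83, north 6.5 cos 228° = -4.35
Leg 4 (257°, 6.1 km): east 6.1 sin 257° = -5.94, north 6.1 cos 257° = -1.37
Net: 2.14 east, -11.51 north. Distance = √((2.14)² + (-11.51)²) = 11.707 km.

11.7 km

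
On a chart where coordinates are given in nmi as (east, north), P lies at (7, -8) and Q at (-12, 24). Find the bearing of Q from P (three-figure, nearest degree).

329°

Δeast = -12 − 7 = -19.00; Δnorth = 24 − -8 = 32.00.
Bearing = atan2(Δeast, Δnorth) mod 360° = 329.30° ≈ 329°.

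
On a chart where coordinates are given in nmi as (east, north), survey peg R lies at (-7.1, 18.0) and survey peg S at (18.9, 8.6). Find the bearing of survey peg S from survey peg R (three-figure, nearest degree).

Δeast = 18.9 − -7.1 = 26.00; Δnorth = 8.6 − 18.0 = -9.40.
Bearing = atan2(Δeast, Δnorth) mod 360° = 109.88° ≈ 110°.

110°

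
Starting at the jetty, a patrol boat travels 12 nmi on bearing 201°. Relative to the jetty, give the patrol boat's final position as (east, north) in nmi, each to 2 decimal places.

Leg 1 (201°, 12 nmi): east 12 sin 201° = -4.30, north 12 cos 201° = -11.20
Summing: -4.30 nmi east, -11.20 nmi north → (-4.30, -11.20).

(-4.30, -11.20)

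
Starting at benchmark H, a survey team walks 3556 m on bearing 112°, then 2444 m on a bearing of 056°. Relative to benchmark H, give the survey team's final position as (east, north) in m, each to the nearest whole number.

(5323, 35)

Leg 1 (112°, 3556 m): east 3556 sin 112° = 3297.07, north 3556 cos 112° = -1332.10
Leg 2 (056°, 2444 m): east 2444 sin 56° = 2026.17, north 2444 cos 56° = 1366.67
Summing: 5323.23 m east, 34.57 m north → (5323, 35).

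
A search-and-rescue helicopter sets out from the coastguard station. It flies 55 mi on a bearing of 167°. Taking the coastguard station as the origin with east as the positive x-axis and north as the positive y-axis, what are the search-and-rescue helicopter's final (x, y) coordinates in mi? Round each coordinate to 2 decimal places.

(12.37, -53.59)

Leg 1 (167°, 55 mi): east 55 sin 167° = 12.37, north 55 cos 167° = -53.59
Summing: 12.37 mi east, -53.59 mi north → (12.37, -53.59).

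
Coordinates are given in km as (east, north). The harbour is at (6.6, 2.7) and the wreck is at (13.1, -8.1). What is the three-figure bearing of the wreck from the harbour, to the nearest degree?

149°

Δeast = 13.1 − 6.6 = 6.50; Δnorth = -8.1 − 2.7 = -10.80.
Bearing = atan2(Δeast, Δnorth) mod 360° = 148.96° ≈ 149°.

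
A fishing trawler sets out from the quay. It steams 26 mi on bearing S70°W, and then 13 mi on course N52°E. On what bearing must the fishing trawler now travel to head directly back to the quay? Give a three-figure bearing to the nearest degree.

086°

Leg 1 (S70°W, 26 mi): east 26 sin 250° = -24.43, north 26 cos 250° = -8.89
Leg 2 (N52°E, 13 mi): east 13 sin 52° = 10.24, north 13 cos 52° = 8.00
Net displacement: -14.19 east, -0.89 north. Direction back to start is (14.19, 0.89): bearing = atan2(14.19, 0.89) mod 360° = 86.41° ≈ 086°.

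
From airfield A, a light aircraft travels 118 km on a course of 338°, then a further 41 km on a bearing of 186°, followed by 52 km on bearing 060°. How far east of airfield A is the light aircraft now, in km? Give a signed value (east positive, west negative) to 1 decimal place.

Leg 1 (338°, 118 km): east 118 sin 338° = -44.20, north 118 cos 338° = 109.41
Leg 2 (186°, 41 km): east 41 sin 186° = -4.29, north 41 cos 186° = -40.78
Leg 3 (060°, 52 km): east 52 sin 60° = 45.03, north 52 cos 60° = 26.00
Net east component: -3.46 km.

-3.5 km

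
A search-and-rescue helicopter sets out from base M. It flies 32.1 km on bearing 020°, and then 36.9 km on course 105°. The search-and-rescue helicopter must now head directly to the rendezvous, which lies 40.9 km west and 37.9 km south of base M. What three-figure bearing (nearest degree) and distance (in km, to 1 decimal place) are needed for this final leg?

Leg 1 (020°, 32.1 km): east 32.1 sin 20° = 10.98, north 32.1 cos 20° = 30.16
Leg 2 (105°, 36.9 km): east 36.9 sin 105° = 35.64, north 36.9 cos 105° = -9.55
Current position: (46.62, 20.61). Target: (-40.9, -37.9). Remaining: Δeast = -87.52, Δnorth = -58.51.
Bearing = atan2(-87.52, -58.51) mod 360° = 236.23°; distance = √((-87.52)² + (-58.51)²) = 105.280 km.

236°, 105.3 km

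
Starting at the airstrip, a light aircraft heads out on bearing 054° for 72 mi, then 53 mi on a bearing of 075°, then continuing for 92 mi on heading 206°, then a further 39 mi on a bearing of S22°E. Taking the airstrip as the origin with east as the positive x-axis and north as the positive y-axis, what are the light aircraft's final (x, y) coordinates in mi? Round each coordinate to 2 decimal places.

(83.72, -62.81)

Leg 1 (054°, 72 mi): east 72 sin 54° = 58.25, north 72 cos 54° = 42.32
Leg 2 (075°, 53 mi): east 53 sin 75° = 51.19, north 53 cos 75° = 13.72
Leg 3 (206°, 92 mi): east 92 sin 206° = -40.33, north 92 cos 206° = -82.69
Leg 4 (S22°E, 39 mi): east 39 sin 158° = 14.61, north 39 cos 158° = -36.16
Summing: 83.72 mi east, -62.81 mi north → (83.72, -62.81).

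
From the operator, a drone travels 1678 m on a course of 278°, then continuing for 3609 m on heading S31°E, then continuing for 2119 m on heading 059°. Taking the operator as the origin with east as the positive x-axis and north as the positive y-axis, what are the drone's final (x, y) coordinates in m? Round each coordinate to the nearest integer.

Leg 1 (278°, 1678 m): east 1678 sin 278° = -1661.67, north 1678 cos 278° = 233.53
Leg 2 (S31°E, 3609 m): east 3609 sin 149° = 1858.77, north 3609 cos 149° = -3093.52
Leg 3 (059°, 2119 m): east 2119 sin 59° = 1816.34, north 2119 cos 59° = 1091.37
Summing: 2013.44 m east, -1768.62 m north → (2013, -1769).

(2013, -1769)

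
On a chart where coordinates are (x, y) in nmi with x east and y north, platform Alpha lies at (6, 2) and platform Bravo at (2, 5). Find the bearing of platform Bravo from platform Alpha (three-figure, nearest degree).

Δeast = 2 − 6 = -4.00; Δnorth = 5 − 2 = 3.00.
Bearing = atan2(Δeast, Δnorth) mod 360° = 306.87° ≈ 307°.

307°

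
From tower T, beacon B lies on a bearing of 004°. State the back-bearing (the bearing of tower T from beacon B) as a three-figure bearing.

Back-bearing = 004° + 180° = 184°.

184°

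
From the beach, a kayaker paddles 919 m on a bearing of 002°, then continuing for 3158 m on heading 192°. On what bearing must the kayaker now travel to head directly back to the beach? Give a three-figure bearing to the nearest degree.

016°

Leg 1 (002°, 919 m): east 919 sin 2° = 32.07, north 919 cos 2° = 918.44
Leg 2 (192°, 3158 m): east 3158 sin 192° = -656.59, north 3158 cos 192° = -3088.99
Net displacement: -624.51 east, -2170.55 north. Direction back to start is (624.51, 2170.55): bearing = atan2(624.51, 2170.55) mod 360° = 16.05° ≈ 016°.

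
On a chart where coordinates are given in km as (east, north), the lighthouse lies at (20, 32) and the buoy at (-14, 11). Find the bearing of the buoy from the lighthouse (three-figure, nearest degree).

Δeast = -14 − 20 = -34.00; Δnorth = 11 − 32 = -21.00.
Bearing = atan2(Δeast, Δnorth) mod 360° = 238.30° ≈ 238°.

238°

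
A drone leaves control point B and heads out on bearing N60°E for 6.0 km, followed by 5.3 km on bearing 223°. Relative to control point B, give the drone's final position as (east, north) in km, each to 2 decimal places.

Leg 1 (N60°E, 6.0 km): east 6.0 sin 60° = 5.20, north 6.0 cos 60° = 3.00
Leg 2 (223°, 5.3 km): east 5.3 sin 223° = -3.61, north 5.3 cos 223° = -3.88
Summing: 1.58 km east, -0.88 km north → (1.58, -0.88).

(1.58, -0.88)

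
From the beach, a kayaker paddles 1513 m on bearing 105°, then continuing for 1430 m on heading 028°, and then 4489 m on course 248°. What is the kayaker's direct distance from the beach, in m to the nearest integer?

Leg 1 (105°, 1513 m): east 1513 sin 105° = 1461.45, north 1513 cos 105° = -391.59
Leg 2 (028°, 1430 m): east 1430 sin 28° = 671.34, north 1430 cos 28° = 1262.62
Leg 3 (248°, 4489 m): east 4489 sin 248° = -4162.13, north 4489 cos 248° = -1681.61
Net: -2029.34 east, -810.59 north. Distance = √((-2029.34)² + (-810.59)²) = 2185.238 m.

2185 m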